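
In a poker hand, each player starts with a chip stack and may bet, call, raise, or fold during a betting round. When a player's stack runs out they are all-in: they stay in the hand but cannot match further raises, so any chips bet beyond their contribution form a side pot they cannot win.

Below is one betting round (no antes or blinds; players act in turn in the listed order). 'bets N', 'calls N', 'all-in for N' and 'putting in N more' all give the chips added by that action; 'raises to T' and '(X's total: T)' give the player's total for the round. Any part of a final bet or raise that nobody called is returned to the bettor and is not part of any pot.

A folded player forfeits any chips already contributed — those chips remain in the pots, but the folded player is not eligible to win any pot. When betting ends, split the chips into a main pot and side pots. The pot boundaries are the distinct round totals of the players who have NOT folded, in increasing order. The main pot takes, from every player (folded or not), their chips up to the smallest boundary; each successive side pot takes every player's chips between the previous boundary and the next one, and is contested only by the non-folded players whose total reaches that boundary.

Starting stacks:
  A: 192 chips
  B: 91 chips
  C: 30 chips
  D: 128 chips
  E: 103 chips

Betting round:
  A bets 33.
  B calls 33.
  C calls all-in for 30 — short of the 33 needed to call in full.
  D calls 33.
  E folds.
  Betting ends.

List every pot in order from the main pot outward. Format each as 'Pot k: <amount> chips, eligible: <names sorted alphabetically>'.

Pot 1: 120 chips, eligible: A, B, C, D
Pot 2: 9 chips, eligible: A, B, D

Derivation:
Contributions: A=33, B=33, C=30, D=33
Folded: E
Pot levels (distinct totals of non-folded players): 30, 33
Layer 1-30: 30 each from A, B, C, D = 30*4 = 120 chips; eligible A, B, C, D
Layer 31-33: 3 each from A, B, D = 3*3 = 9 chips; eligible A, B, D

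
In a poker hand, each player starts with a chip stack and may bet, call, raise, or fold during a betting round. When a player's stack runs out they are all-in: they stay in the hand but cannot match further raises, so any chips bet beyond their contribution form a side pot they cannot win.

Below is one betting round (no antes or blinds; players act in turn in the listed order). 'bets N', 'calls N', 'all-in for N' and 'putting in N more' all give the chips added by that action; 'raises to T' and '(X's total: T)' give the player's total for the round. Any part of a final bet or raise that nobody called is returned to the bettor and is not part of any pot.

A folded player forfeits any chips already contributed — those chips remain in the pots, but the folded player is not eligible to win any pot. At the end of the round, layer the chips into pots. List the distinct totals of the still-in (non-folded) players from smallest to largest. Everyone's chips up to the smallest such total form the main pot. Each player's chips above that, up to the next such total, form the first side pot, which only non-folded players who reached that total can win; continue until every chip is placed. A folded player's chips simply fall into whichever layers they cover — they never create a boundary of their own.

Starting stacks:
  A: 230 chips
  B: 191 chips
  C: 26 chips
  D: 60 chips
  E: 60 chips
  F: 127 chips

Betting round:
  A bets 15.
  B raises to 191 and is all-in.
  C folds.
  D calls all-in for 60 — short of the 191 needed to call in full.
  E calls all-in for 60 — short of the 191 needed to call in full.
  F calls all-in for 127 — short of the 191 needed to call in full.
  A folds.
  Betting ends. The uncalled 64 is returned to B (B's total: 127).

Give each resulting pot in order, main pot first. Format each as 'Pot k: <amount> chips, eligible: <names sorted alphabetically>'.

Contributions (after 64 returned to B): A=15, B=127, D=60, E=60, F=127
Folded: A, C
Pot levels (distinct totals of non-folded players): 60, 127
Layer 1-60: A 15 + B 60 + D 60 + E 60 + F 60 = 255 chips; eligible B, D, E, F
Layer 61-127: 67 each from B, F = 67*2 = 134 chips; eligible B, F

Pot 1: 255 chips, eligible: B, D, E, F
Pot 2: 134 chips, eligible: B, F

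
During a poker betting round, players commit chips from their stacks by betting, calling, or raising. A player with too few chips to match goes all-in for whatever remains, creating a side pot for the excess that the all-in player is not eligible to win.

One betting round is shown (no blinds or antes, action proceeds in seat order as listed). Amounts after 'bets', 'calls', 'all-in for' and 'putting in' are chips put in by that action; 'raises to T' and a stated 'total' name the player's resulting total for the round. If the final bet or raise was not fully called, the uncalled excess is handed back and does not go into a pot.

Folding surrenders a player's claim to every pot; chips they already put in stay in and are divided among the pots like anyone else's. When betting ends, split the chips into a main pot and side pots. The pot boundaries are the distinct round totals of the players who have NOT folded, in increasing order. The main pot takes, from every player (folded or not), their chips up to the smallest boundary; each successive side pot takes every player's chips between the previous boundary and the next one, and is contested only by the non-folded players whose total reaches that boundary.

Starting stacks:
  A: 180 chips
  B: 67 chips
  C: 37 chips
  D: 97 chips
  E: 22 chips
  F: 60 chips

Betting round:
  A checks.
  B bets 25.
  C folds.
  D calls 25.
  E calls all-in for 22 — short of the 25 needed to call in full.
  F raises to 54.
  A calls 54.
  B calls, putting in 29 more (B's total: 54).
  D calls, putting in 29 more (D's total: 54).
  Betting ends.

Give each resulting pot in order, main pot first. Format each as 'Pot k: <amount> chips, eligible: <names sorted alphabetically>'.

Pot 1: 110 chips, eligible: A, B, D, E, F
Pot 2: 128 chips, eligible: A, B, D, F

Derivation:
Contributions: A=54, B=54, D=54, E=22, F=54
Folded: C
Pot levels (distinct totals of non-folded players): 22, 54
Layer 1-22: 22 each from A, B, D, E, F = 22*5 = 110 chips; eligible A, B, D, E, F
Layer 23-54: 32 each from A, B, D, F = 32*4 = 128 chips; eligible A, B, D, F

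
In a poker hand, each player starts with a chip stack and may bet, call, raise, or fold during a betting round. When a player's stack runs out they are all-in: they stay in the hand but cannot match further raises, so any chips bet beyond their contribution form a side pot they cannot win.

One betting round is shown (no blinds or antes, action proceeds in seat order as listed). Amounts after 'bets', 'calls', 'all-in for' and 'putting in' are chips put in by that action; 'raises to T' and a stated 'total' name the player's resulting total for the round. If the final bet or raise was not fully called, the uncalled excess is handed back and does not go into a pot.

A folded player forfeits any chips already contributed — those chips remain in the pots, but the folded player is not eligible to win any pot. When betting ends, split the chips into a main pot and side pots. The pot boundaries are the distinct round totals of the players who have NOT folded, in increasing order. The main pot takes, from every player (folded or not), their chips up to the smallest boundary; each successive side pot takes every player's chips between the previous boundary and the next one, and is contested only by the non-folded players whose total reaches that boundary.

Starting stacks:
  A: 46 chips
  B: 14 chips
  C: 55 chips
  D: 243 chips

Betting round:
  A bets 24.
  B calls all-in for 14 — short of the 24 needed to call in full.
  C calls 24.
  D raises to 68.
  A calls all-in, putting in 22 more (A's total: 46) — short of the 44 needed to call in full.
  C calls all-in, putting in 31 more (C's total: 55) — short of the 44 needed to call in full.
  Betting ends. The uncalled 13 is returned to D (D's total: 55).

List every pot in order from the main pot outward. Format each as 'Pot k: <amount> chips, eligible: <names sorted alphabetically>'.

Contributions (after 13 returned to D): A=46, B=14, C=55, D=55
Pot levels (distinct totals of non-folded players): 14, 46, 55
Layer 1-14: 14 each from A, B, C, D = 14*4 = 56 chips; eligible A, B, C, D
Layer 15-46: 32 each from A, C, D = 32*3 = 96 chips; eligible A, C, D
Layer 47-55: 9 each from C, D = 9*2 = 18 chips; eligible C, D

Pot 1: 56 chips, eligible: A, B, C, D
Pot 2: 96 chips, eligible: A, C, D
Pot 3: 18 chips, eligible: C, D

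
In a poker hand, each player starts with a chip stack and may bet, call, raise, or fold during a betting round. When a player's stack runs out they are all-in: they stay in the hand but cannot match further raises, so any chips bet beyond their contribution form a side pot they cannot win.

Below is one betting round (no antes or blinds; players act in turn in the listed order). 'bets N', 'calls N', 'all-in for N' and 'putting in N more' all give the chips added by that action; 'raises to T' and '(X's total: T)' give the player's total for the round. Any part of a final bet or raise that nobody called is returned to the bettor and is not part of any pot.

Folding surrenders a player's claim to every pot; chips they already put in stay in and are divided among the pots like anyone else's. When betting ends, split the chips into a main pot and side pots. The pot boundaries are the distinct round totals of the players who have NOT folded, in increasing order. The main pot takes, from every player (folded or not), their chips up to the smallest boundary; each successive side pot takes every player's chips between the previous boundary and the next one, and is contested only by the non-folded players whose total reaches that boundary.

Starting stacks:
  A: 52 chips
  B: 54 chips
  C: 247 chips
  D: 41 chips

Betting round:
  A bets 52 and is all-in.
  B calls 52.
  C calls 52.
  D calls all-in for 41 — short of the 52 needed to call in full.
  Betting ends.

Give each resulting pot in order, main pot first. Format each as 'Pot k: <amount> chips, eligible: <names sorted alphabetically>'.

Pot 1: 164 chips, eligible: A, B, C, D
Pot 2: 33 chips, eligible: A, B, C

Derivation:
Contributions: A=52, B=52, C=52, D=41
Pot levels (distinct totals of non-folded players): 41, 52
Layer 1-41: 41 each from A, B, C, D = 41*4 = 164 chips; eligible A, B, C, D
Layer 42-52: 11 each from A, B, C = 11*3 = 33 chips; eligible A, B, C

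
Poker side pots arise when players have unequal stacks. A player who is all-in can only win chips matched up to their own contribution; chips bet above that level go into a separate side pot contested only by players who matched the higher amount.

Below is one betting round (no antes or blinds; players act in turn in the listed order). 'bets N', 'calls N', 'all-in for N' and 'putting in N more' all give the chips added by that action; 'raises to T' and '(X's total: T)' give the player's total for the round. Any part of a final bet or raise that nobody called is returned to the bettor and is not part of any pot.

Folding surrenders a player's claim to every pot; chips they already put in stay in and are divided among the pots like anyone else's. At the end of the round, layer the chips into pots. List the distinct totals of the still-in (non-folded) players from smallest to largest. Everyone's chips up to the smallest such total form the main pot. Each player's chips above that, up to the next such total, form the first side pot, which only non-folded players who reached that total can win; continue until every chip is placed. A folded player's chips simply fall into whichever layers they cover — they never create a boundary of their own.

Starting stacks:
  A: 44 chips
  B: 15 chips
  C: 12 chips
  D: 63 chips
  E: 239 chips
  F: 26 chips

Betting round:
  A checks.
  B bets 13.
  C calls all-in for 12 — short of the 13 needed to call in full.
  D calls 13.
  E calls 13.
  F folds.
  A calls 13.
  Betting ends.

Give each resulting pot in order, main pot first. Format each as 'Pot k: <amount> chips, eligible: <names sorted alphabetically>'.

Pot 1: 60 chips, eligible: A, B, C, D, E
Pot 2: 4 chips, eligible: A, B, D, E

Derivation:
Contributions: A=13, B=13, C=12, D=13, E=13
Folded: F
Pot levels (distinct totals of non-folded players): 12, 13
Layer 1-12: 12 each from A, B, C, D, E = 12*5 = 60 chips; eligible A, B, C, D, E
Layer 13-13: 1 each from A, B, D, E = 1*4 = 4 chips; eligible A, B, D, E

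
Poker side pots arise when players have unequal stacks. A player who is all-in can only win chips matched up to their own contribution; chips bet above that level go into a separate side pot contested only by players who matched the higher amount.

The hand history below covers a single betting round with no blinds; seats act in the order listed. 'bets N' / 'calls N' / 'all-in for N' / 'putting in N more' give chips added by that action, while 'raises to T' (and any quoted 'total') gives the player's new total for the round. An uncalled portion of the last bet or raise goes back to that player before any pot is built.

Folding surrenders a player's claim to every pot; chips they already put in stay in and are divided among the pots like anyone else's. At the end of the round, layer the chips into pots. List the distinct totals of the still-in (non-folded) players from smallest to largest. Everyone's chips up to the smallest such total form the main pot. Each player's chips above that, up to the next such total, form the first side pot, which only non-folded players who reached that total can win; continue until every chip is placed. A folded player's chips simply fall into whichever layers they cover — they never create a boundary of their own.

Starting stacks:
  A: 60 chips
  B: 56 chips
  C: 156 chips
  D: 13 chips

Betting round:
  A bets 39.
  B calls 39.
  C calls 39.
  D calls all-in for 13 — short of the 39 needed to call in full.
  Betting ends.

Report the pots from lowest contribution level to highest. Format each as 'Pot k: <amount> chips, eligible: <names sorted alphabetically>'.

Contributions: A=39, B=39, C=39, D=13
Pot levels (distinct totals of non-folded players): 13, 39
Layer 1-13: 13 each from A, B, C, D = 13*4 = 52 chips; eligible A, B, C, D
Layer 14-39: 26 each from A, B, C = 26*3 = 78 chips; eligible A, B, C

Pot 1: 52 chips, eligible: A, B, C, D
Pot 2: 78 chips, eligible: A, B, C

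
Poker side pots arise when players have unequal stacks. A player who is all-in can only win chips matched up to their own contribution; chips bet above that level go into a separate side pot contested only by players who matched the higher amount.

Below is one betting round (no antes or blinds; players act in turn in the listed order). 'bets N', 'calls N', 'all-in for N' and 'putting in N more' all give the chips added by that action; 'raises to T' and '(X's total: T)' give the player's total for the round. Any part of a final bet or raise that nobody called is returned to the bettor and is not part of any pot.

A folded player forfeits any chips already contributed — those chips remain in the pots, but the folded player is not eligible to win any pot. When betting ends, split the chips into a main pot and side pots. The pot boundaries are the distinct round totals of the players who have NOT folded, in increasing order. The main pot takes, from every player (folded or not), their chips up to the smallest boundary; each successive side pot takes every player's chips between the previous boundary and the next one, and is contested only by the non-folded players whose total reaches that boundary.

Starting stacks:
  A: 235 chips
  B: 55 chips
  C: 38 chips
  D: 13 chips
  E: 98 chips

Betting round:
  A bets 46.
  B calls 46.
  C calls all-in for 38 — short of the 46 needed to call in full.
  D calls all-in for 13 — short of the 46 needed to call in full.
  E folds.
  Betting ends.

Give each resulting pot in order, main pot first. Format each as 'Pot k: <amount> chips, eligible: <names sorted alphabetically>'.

Contributions: A=46, B=46, C=38, D=13
Folded: E
Pot levels (distinct totals of non-folded players): 13, 38, 46
Layer 1-13: 13 each from A, B, C, D = 13*4 = 52 chips; eligible A, B, C, D
Layer 14-38: 25 each from A, B, C = 25*3 = 75 chips; eligible A, B, C
Layer 39-46: 8 each from A, B = 8*2 = 16 chips; eligible A, B

Pot 1: 52 chips, eligible: A, B, C, D
Pot 2: 75 chips, eligible: A, B, C
Pot 3: 16 chips, eligible: A, B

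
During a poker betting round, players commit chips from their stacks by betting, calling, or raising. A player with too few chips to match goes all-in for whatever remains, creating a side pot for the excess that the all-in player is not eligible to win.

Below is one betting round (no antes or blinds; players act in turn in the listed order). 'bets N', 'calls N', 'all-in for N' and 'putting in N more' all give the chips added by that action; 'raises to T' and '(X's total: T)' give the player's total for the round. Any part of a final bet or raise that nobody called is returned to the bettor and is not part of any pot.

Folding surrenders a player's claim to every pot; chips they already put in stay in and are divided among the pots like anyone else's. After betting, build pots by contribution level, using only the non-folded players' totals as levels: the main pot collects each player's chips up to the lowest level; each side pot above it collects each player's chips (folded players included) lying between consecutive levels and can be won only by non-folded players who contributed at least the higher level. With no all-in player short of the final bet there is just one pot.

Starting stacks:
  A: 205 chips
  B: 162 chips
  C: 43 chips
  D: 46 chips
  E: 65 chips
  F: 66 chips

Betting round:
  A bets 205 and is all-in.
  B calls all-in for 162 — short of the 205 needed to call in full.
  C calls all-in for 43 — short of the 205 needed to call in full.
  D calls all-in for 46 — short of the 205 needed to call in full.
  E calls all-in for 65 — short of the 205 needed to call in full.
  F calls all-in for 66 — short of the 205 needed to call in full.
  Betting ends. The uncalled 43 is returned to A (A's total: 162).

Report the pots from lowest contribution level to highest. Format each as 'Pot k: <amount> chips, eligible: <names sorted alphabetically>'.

Pot 1: 258 chips, eligible: A, B, C, D, E, F
Pot 2: 15 chips, eligible: A, B, D, E, F
Pot 3: 76 chips, eligible: A, B, E, F
Pot 4: 3 chips, eligible: A, B, F
Pot 5: 192 chips, eligible: A, B

Derivation:
Contributions (after 43 returned to A): A=162, B=162, C=43, D=46, E=65, F=66
Pot levels (distinct totals of non-folded players): 43, 46, 65, 66, 162
Layer 1-43: 43 each from A, B, C, D, E, F = 43*6 = 258 chips; eligible A, B, C, D, E, F
Layer 44-46: 3 each from A, B, D, E, F = 3*5 = 15 chips; eligible A, B, D, E, F
Layer 47-65: 19 each from A, B, E, F = 19*4 = 76 chips; eligible A, B, E, F
Layer 66-66: 1 each from A, B, F = 1*3 = 3 chips; eligible A, B, F
Layer 67-162: 96 each from A, B = 96*2 = 192 chips; eligible A, B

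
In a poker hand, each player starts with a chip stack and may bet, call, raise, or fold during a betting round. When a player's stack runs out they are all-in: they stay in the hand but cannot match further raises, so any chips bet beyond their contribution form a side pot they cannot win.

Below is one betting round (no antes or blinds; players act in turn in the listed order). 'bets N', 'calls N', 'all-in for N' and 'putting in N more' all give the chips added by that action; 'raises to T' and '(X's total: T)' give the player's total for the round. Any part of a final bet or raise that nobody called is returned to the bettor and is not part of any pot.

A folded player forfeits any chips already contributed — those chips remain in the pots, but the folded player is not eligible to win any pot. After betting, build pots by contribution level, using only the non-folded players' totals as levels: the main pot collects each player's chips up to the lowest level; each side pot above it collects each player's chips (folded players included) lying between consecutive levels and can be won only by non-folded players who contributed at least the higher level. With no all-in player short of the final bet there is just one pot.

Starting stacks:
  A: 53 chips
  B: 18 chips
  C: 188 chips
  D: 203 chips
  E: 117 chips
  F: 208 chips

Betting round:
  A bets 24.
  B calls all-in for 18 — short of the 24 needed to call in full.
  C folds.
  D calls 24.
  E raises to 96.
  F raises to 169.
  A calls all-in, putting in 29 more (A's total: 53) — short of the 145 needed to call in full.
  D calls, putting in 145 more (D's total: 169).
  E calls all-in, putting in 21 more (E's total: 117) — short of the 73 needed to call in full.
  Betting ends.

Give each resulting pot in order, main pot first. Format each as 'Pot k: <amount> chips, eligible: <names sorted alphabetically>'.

Pot 1: 90 chips, eligible: A, B, D, E, F
Pot 2: 140 chips, eligible: A, D, E, F
Pot 3: 192 chips, eligible: D, E, F
Pot 4: 104 chips, eligible: D, F

Derivation:
Contributions: A=53, B=18, D=169, E=117, F=169
Folded: C
Pot levels (distinct totals of non-folded players): 18, 53, 117, 169
Layer 1-18: 18 each from A, B, D, E, F = 18*5 = 90 chips; eligible A, B, D, E, F
Layer 19-53: 35 each from A, D, E, F = 35*4 = 140 chips; eligible A, D, E, F
Layer 54-117: 64 each from D, E, F = 64*3 = 192 chips; eligible D, E, F
Layer 118-169: 52 each from D, F = 52*2 = 104 chips; eligible D, F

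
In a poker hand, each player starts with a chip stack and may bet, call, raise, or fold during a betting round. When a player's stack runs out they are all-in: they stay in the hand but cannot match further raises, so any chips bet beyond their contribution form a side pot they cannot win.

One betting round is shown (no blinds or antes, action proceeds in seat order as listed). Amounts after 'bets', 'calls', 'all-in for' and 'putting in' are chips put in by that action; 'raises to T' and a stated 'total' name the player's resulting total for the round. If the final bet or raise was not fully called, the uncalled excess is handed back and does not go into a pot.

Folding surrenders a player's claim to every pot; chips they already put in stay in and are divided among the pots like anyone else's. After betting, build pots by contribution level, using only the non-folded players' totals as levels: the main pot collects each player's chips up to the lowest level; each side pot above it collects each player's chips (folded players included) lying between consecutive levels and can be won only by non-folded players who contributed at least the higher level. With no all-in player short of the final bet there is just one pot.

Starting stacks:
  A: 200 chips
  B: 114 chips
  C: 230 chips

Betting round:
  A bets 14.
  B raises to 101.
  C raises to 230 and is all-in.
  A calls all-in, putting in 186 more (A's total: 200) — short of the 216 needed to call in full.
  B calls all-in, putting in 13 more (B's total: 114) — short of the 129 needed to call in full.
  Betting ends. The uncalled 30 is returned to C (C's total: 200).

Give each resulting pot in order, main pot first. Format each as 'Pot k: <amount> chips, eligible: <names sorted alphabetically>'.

Contributions (after 30 returned to C): A=200, B=114, C=200
Pot levels (distinct totals of non-folded players): 114, 200
Layer 1-114: 114 each from A, B, C = 114*3 = 342 chips; eligible A, B, C
Layer 115-200: 86 each from A, C = 86*2 = 172 chips; eligible A, C

Pot 1: 342 chips, eligible: A, B, C
Pot 2: 172 chips, eligible: A, C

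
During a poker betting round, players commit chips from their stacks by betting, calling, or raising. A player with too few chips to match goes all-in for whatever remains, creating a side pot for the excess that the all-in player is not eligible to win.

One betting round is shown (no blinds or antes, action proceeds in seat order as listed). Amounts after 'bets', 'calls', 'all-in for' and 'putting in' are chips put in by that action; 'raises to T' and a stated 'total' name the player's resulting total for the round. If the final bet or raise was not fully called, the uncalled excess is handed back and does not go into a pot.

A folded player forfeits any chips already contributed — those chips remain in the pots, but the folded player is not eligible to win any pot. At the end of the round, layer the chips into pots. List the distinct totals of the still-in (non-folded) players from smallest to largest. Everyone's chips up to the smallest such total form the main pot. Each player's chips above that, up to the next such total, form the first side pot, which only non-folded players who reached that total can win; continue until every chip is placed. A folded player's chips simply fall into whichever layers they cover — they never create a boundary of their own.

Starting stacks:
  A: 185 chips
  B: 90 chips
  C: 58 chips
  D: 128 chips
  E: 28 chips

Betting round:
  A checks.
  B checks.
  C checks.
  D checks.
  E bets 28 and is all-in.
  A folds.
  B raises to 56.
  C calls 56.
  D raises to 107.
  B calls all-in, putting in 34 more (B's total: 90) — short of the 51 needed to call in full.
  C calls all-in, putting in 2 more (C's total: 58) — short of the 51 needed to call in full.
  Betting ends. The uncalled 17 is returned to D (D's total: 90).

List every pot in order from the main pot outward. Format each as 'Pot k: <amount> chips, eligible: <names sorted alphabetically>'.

Contributions (after 17 returned to D): B=90, C=58, D=90, E=28
Folded: A
Pot levels (distinct totals of non-folded players): 28, 58, 90
Layer 1-28: 28 each from B, C, D, E = 28*4 = 112 chips; eligible B, C, D, E
Layer 29-58: 30 each from B, C, D = 30*3 = 90 chips; eligible B, C, D
Layer 59-90: 32 each from B, D = 32*2 = 64 chips; eligible B, D

Pot 1: 112 chips, eligible: B, C, D, E
Pot 2: 90 chips, eligible: B, C, D
Pot 3: 64 chips, eligible: B, D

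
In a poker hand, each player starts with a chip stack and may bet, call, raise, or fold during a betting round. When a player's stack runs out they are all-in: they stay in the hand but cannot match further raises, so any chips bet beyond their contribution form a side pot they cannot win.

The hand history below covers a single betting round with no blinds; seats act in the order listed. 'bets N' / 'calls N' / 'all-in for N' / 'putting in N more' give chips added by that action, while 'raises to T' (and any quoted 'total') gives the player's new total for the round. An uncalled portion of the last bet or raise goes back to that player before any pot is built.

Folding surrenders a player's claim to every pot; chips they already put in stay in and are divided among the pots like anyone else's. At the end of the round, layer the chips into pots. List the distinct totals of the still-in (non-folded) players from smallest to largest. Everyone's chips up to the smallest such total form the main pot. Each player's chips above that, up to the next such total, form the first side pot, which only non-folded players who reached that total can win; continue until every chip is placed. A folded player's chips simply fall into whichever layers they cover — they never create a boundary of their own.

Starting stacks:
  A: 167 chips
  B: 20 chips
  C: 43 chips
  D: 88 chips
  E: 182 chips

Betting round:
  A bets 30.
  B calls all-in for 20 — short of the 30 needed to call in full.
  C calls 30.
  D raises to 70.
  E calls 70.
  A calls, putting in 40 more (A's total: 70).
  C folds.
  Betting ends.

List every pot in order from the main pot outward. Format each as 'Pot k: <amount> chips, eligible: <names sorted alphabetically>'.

Contributions: A=70, B=20, C=30, D=70, E=70
Folded: C
Pot levels (distinct totals of non-folded players): 20, 70
Layer 1-20: 20 each from A, B, C, D, E = 20*5 = 100 chips; eligible A, B, D, E
Layer 21-70: A 50 + C 10 + D 50 + E 50 = 160 chips; eligible A, D, E

Pot 1: 100 chips, eligible: A, B, D, E
Pot 2: 160 chips, eligible: A, D, E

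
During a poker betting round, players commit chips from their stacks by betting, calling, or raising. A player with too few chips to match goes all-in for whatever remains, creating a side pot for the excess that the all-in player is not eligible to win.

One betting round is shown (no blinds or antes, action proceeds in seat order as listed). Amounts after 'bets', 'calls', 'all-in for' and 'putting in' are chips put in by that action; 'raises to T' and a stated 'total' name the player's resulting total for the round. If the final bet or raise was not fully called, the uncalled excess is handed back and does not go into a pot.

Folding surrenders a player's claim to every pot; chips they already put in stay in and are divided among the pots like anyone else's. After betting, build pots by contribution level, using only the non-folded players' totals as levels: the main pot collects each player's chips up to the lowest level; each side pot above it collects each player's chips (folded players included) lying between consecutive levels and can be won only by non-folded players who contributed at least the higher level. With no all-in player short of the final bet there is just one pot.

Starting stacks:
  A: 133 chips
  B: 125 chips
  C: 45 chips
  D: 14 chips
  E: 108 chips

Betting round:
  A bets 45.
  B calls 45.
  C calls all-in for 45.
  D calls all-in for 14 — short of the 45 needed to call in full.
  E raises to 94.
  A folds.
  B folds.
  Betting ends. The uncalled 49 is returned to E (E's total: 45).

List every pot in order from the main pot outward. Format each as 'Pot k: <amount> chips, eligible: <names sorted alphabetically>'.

Contributions (after 49 returned to E): A=45, B=45, C=45, D=14, E=45
Folded: A, B
Pot levels (distinct totals of non-folded players): 14, 45
Layer 1-14: 14 each from A, B, C, D, E = 14*5 = 70 chips; eligible C, D, E
Layer 15-45: 31 each from A, B, C, E = 31*4 = 124 chips; eligible C, E

Pot 1: 70 chips, eligible: C, D, E
Pot 2: 124 chips, eligible: C, E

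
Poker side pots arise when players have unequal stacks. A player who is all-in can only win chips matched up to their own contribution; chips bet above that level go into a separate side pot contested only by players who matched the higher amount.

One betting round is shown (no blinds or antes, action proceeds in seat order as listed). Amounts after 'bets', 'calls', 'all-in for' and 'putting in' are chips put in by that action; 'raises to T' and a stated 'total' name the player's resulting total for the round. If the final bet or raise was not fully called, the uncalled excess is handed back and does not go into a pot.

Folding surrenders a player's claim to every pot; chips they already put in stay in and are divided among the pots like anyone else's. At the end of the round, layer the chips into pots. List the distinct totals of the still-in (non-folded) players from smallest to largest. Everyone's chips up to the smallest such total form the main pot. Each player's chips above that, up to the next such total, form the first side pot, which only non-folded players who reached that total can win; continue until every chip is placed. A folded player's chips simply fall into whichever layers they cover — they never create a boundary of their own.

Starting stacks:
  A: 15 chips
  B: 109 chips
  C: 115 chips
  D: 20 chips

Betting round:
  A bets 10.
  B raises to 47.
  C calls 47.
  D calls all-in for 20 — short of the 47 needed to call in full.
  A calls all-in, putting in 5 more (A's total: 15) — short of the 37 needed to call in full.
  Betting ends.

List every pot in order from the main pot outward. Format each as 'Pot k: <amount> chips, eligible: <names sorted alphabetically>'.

Pot 1: 60 chips, eligible: A, B, C, D
Pot 2: 15 chips, eligible: B, C, D
Pot 3: 54 chips, eligible: B, C

Derivation:
Contributions: A=15, B=47, C=47, D=20
Pot levels (distinct totals of non-folded players): 15, 20, 47
Layer 1-15: 15 each from A, B, C, D = 15*4 = 60 chips; eligible A, B, C, D
Layer 16-20: 5 each from B, C, D = 5*3 = 15 chips; eligible B, C, D
Layer 21-47: 27 each from B, C = 27*2 = 54 chips; eligible B, C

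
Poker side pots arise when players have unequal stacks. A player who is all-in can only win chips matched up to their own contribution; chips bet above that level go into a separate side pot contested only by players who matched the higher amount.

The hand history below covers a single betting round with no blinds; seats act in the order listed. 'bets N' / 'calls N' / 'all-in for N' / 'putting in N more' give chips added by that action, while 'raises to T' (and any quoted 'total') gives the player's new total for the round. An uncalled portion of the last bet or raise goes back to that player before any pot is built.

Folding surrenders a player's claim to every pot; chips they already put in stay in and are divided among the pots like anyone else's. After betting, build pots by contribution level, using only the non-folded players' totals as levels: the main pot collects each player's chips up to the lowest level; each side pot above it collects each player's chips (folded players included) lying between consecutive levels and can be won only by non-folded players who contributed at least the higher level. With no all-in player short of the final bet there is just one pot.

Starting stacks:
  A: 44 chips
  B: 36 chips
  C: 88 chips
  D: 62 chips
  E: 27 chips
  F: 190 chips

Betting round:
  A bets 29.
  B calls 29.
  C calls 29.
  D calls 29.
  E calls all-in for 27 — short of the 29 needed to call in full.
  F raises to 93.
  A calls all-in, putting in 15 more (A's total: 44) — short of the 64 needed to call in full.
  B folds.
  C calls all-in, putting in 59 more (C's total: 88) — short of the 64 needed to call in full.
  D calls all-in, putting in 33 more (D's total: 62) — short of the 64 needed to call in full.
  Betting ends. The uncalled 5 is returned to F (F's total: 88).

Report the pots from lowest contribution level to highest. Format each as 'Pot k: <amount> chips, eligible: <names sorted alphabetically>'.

Contributions (after 5 returned to F): A=44, B=29, C=88, D=62, E=27, F=88
Folded: B
Pot levels (distinct totals of non-folded players): 27, 44, 62, 88
Layer 1-27: 27 each from A, B, C, D, E, F = 27*6 = 162 chips; eligible A, C, D, E, F
Layer 28-44: A 17 + B 2 + C 17 + D 17 + F 17 = 70 chips; eligible A, C, D, F
Layer 45-62: 18 each from C, D, F = 18*3 = 54 chips; eligible C, D, F
Layer 63-88: 26 each from C, F = 26*2 = 52 chips; eligible C, F

Pot 1: 162 chips, eligible: A, C, D, E, F
Pot 2: 70 chips, eligible: A, C, D, F
Pot 3: 54 chips, eligible: C, D, F
Pot 4: 52 chips, eligible: C, F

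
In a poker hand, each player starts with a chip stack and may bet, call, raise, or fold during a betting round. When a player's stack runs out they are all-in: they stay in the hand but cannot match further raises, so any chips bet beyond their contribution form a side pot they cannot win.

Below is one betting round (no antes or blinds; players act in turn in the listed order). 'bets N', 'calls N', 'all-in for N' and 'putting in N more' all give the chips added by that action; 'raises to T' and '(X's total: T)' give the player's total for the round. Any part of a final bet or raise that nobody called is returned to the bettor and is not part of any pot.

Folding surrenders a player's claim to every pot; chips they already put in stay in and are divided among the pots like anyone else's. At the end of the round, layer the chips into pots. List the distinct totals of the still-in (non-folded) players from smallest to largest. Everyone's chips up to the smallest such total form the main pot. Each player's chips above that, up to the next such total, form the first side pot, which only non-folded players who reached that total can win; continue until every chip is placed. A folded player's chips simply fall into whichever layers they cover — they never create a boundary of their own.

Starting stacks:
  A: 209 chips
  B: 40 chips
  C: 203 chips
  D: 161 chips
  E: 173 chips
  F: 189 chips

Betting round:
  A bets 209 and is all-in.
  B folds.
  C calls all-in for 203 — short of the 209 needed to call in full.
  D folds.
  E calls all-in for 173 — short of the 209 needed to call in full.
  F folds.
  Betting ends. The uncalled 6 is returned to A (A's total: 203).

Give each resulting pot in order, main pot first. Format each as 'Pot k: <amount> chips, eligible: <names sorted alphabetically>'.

Contributions (after 6 returned to A): A=203, C=203, E=173
Folded: B, D, F
Pot levels (distinct totals of non-folded players): 173, 203
Layer 1-173: 173 each from A, C, E = 173*3 = 519 chips; eligible A, C, E
Layer 174-203: 30 each from A, C = 30*2 = 60 chips; eligible A, C

Pot 1: 519 chips, eligible: A, C, E
Pot 2: 60 chips, eligible: A, C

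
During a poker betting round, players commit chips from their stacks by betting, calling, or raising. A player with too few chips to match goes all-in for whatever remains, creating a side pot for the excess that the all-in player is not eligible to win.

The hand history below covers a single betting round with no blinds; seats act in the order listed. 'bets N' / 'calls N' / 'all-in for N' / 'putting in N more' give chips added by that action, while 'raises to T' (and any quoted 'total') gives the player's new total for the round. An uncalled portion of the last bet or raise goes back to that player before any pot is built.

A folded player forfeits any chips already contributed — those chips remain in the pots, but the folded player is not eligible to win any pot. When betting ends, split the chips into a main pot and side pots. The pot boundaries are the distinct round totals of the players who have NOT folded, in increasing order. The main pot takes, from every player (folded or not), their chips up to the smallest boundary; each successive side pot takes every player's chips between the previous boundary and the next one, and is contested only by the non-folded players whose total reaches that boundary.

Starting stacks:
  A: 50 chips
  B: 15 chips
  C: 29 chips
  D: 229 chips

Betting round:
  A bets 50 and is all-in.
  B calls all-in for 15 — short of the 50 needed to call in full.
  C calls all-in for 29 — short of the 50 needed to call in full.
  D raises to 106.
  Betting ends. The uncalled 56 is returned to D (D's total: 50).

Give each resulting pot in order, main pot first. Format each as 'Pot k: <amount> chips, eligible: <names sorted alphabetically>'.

Pot 1: 60 chips, eligible: A, B, C, D
Pot 2: 42 chips, eligible: A, C, D
Pot 3: 42 chips, eligible: A, D

Derivation:
Contributions (after 56 returned to D): A=50, B=15, C=29, D=50
Pot levels (distinct totals of non-folded players): 15, 29, 50
Layer 1-15: 15 each from A, B, C, D = 15*4 = 60 chips; eligible A, B, C, D
Layer 16-29: 14 each from A, C, D = 14*3 = 42 chips; eligible A, C, D
Layer 30-50: 21 each from A, D = 21*2 = 42 chips; eligible A, D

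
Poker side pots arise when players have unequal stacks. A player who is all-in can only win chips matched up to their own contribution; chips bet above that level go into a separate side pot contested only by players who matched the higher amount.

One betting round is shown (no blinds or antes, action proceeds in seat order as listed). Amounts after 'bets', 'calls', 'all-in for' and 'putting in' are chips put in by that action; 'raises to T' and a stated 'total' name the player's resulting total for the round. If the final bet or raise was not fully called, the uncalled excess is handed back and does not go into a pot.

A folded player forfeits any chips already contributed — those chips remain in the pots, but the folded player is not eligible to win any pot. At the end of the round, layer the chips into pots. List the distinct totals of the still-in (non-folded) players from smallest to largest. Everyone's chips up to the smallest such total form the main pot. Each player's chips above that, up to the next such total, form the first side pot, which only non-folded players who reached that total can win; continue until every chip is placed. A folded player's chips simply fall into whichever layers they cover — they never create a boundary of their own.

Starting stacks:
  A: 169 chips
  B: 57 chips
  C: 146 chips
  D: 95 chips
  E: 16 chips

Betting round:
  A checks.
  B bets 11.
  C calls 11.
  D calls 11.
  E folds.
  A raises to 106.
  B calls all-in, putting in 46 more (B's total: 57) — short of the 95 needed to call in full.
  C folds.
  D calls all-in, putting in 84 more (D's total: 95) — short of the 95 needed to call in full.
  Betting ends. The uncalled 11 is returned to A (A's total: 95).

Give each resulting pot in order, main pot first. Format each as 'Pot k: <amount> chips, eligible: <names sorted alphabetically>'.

Contributions (after 11 returned to A): A=95, B=57, C=11, D=95
Folded: C, E
Pot levels (distinct totals of non-folded players): 57, 95
Layer 1-57: A 57 + B 57 + C 11 + D 57 = 182 chips; eligible A, B, D
Layer 58-95: 38 each from A, D = 38*2 = 76 chips; eligible A, D

Pot 1: 182 chips, eligible: A, B, D
Pot 2: 76 chips, eligible: A, D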